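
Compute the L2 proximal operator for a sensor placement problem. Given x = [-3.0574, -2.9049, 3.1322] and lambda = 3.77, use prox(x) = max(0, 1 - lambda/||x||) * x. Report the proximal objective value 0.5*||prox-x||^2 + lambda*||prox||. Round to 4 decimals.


Step 1: Compute ||x||.
||x|| = 5.2533
Step 2: Compute scaling factor.
scale = max(0, 1 - 3.77/5.2533) = 0.2824
Step 3: prox(x) = [-0.8633, -0.8202, 0.8844]
||prox(x)|| = 1.4833
Step 4: Proximal objective.
0.5*||prox-x||^2 = 7.1065
lambda*||prox|| = 5.592
Total = 12.6984


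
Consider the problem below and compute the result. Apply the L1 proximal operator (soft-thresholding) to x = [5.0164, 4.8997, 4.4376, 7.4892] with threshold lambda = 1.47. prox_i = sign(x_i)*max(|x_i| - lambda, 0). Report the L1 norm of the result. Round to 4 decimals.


Soft-thresholding with lambda = 1.47:
prox(5.0164) = sign(5.0164)*max(|5.0164| - 1.47, 0) = 3.5464
prox(4.8997) = sign(4.8997)*max(|4.8997| - 1.47, 0) = 3.4297
prox(4.4376) = sign(4.4376)*max(|4.4376| - 1.47, 0) = 2.9676
prox(7.4892) = sign(7.4892)*max(|7.4892| - 1.47, 0) = 6.0192
prox(x) = [3.5464, 3.4297, 2.9676, 6.0192]
||prox(x)||_1 = 3.5464 + 3.4297 + 2.9676 + 6.0192 = 15.9629


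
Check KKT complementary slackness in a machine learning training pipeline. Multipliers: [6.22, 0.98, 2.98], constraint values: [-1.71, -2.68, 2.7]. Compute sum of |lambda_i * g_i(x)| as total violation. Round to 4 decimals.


KKT complementary slackness check:
lambda_1 * g_1 = 6.22 * -1.71 = -10.6362
lambda_2 * g_2 = 0.98 * -2.68 = -2.6264
lambda_3 * g_3 = 2.98 * 2.7 = 8.046
Total violation = 10.6362 + 2.6264 + 8.046 = 21.3086


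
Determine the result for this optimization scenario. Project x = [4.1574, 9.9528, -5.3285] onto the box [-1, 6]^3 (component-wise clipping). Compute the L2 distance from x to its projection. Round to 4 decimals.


Project each component onto [-1, 6].
clip(4.1574) = 4.1574, clip(9.9528) = 6.0, clip(-5.3285) = -1.0
Projection = [4.1574, 6.0, -1.0]
Squared diffs: [0.0, 15.6246, 18.7359]
Distance = sqrt(34.3605) = 5.8618


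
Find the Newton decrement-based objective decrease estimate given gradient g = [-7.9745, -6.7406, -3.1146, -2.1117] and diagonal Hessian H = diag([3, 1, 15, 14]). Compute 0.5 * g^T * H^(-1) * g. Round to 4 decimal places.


Step 1: H is diagonal, so H^(-1) * g = [-2.6582, -6.7406, -0.2076, -0.1508].
Step 2: g^T H^(-1) g = sum_i g_i^2 / H_ii
  = (-7.9745)^2/3 + (-6.7406)^2/1 + (-3.1146)^2/15 + (-2.1117)^2/14
  = 21.1976 + 45.4357 + 0.6467 + 0.3185 = 67.5985
Step 3: Objective decrease = 0.5 * g^T H^(-1) g = 33.7992


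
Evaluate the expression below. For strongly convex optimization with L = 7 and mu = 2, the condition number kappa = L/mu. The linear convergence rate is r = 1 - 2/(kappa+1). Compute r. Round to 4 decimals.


Step 1: Compute the condition number.
kappa = L/mu = 7/2 = 3.5
Step 2: Compute the convergence rate.
r = 1 - 2/(kappa + 1) = 1 - 2*mu/(L + mu) = (L - mu)/(L + mu) = 5/9 = 0.5556


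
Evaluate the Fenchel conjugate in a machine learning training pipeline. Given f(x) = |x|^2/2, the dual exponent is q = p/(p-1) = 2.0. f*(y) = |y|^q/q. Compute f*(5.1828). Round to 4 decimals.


The conjugate exponent q satisfies 1/p + 1/q = 1.
p = 2, so q = 2/(2 - 1) = 2.0
|y|^q = 5.1828^2.0 = 26.8614
f*(5.1828) = 26.8614 / 2.0 = 13.4307


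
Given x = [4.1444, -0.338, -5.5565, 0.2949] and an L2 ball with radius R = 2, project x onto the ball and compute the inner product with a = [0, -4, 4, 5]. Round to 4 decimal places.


Step 1: Compute ||x|| (intermediates to 6 decimals).
||x|| = sqrt(4.1444^2 + (-0.338)^2 + (-5.5565)^2 + 0.2949^2) = 6.946363
Step 2: Project.
Since ||x|| > R, scale = R/||x|| = 2/6.946363 = 0.28792, proj(x) = scale * x
proj(x) = [1.193256, -0.097317, -1.599827, 0.084908]
Step 3: Dot product.
a^T * proj(x) = 0*1.193256 - 4*(-0.097317) + 4*(-1.599827) + 5*0.084908 = -5.5855


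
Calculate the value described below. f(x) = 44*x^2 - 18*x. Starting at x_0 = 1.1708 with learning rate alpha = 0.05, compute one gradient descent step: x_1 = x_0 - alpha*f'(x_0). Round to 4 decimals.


We compute the gradient at x_0 and apply the update.
f'(x) = 88*x - 18
f'(1.1708) = 88*1.1708 - 18 = 85.0304
x_1 = 1.1708 - 0.05*85.0304 = -3.0807


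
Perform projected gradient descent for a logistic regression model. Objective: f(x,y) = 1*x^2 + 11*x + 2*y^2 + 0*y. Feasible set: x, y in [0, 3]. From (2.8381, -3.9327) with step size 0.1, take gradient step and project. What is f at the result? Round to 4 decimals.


Step 1: Compute gradient at (2.8381, -3.9327).
grad_x = 2*1*2.8381 + 11 = 16.6762
grad_y = 2*2*-3.9327 + 0 = -15.7308
Step 2: Gradient step.
x_raw = 2.8381 - 0.1*16.6762 = 1.1705
y_raw = -3.9327 - 0.1*-15.7308 = -2.3596
Step 3: Project onto [0, 3].
x_proj = clip(1.1705) = 1.1705
y_proj = clip(-2.3596) = 0.0
Step 4: Evaluate f.
f(1.1705, 0.0) = 14.2453


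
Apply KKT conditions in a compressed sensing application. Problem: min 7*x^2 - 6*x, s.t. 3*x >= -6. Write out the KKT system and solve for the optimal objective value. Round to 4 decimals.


Step 1: Try lambda = 0 (constraint inactive).
Stationarity: 2*7*x - 6 = 0
x* = 6/(2*7) = 3/7 = 0.4286 (rounded; the exact value 3/7 is used below)
Check constraint: 3*0.4286 = 1.2858 >= -6 -- satisfied.
Step 2: Compute optimal value.
f(x*) = 7*(3/7)^2 - 6*(3/7) = -1.2857


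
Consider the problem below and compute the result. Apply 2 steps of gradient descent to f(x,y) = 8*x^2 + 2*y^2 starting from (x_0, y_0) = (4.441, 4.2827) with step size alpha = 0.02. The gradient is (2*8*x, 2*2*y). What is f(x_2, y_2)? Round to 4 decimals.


Gradient descent on f(x,y) = 8*x^2 + 2*y^2.
Starting point: (4.441, 4.2827), alpha = 0.02
Step 1: grad_x = 2*8*4.441 = 71.056, grad_y = 2*2*4.2827 = 17.1308
  x_1 = 4.441 - 0.02*71.056 = 3.0199
  y_1 = 4.2827 - 0.02*17.1308 = 3.9401
Step 2: grad_x = 2*8*3.0199 = 48.3181, grad_y = 2*2*3.9401 = 15.7603
  x_2 = 3.0199 - 0.02*48.3181 = 2.0535
  y_2 = 3.9401 - 0.02*15.7603 = 3.6249
f(2.0535, 3.6249) = 8*2.0535^2 + 2*3.6249^2 = 60.015


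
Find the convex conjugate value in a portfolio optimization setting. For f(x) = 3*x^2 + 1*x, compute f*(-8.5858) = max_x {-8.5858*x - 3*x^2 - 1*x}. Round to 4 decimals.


f*(y) = sup_x {y*x - a*x^2 - b*x} = sup_x {(y-b)*x - a*x^2}
FOC: (y - b) - 2a*x = 0 => x* = (y - b)/(2a)
x* = (-8.5858 - 1)/(2*3) = -1.5976
f*(-8.5858) = (y-b)^2/(4a) = (-8.5858 - 1)^2/(4*3)
= 91.8876/12 = 7.6573


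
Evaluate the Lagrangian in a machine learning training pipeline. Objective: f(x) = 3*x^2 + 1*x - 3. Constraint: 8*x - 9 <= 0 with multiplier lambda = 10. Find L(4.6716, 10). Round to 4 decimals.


Step 1: Evaluate f(x).
f(4.6716) = 3*4.6716^2 + 1*4.6716 - 3 = 67.1431
Step 2: Evaluate g(x).
g(4.6716) = 8*4.6716 - 9 = 28.3728
Step 3: Compute Lagrangian.
L = 67.1431 + 10*28.3728 = 350.8711


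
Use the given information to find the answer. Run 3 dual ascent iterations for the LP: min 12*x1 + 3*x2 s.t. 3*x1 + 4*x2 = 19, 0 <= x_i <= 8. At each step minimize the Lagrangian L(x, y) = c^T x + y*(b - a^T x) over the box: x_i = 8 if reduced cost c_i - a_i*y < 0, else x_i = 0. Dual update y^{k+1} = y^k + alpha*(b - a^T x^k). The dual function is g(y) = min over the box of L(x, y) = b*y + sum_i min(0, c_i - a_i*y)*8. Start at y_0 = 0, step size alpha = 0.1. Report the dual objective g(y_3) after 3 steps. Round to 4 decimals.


Dual ascent for LP: min 12*x1 + 3*x2, 3*x1 + 4*x2 = 19, 0 <= x_i <= 8
Step 1: y^k = 0.0, reduced costs: (12.0, 3.0)
  x^k = (0.0, 0.0), subgradient = b - a^T x = 19.0
  y^{k+1} = 0.0 + 0.1*19.0 = 1.9
Step 2: y^k = 1.9, reduced costs: (6.3, -4.6)
  x^k = (0.0, 8.0), subgradient = b - a^T x = -13.0
  y^{k+1} = 1.9 + 0.1*-13.0 = 0.6
Step 3: y^k = 0.6, reduced costs: (10.2, 0.6)
  x^k = (0.0, 0.0), subgradient = b - a^T x = 19.0
  y^{k+1} = 0.6 + 0.1*19.0 = 2.5
Dual objective at y_3 = 2.5: reduced costs (4.5, -7.0), box minimizer x = (0.0, 8.0)
g(y_3) = b*y + (c1 - a1*y)*x1 + (c2 - a2*y)*x2 = 19*2.5 + 4.5*0.0 + (-7.0)*8.0 = 47.5 + 0.0 - 56.0 = -8.5


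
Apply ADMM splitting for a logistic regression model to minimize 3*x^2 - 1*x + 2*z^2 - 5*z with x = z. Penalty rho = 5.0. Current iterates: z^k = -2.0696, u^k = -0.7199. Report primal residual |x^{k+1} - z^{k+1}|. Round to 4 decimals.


ADMM iteration with rho = 5.0, z^k = -2.0696, u^k = -0.7199
Step 1: x-update.
Minimize 3*x^2 - 1*x + (5.0/2)*(x + 2.0696 - 0.7199)^2
FOC: (2*3 + 5.0)*x = 1 + 5.0*(-2.0696 + 0.7199)
x^{k+1} = -0.5226
Step 2: z-update.
Minimize 2*z^2 - 5*z + (5.0/2)*(-0.5226 - z - 0.7199)^2
FOC: (2*2 + 5.0)*z = 5 + 5.0*(-0.5226 - 0.7199)
z^{k+1} = -0.1347
Step 3: u-update.
u^{k+1} = -0.7199 - 0.5226 + 0.1347 = -1.1078
Step 4: Primal residual = |-0.5226 + 0.1347| = 0.3879


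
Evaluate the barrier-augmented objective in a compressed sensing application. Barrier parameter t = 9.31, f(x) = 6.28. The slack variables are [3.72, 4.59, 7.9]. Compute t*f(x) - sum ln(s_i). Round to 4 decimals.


Step 1: Compute log-barrier.
ln values: [1.3137, 1.5239, 2.0669]
phi = -(1.3137 + 1.5239 + 2.0669) = -4.9045
Step 2: Compute augmented objective.
t*f(x) = 9.31*6.28 = 58.4668
Total = 58.4668 - 4.9045 = 53.5623


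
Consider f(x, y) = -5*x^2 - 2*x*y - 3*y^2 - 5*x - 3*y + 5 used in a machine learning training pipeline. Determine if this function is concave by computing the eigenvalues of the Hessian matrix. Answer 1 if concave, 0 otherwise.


The Hessian of f(x,y) = -5*x^2 - 2*x*y - 3*y^2 - 5*x - 3*y + 5 is:
H = [[-10, -2], [-2, -6]]
Trace = -10 - 6 = -16
Determinant = -10*-6 - (-2)^2 = 56
Discriminant = (-16)^2 - 4*56 = 32.0
Eigenvalues: lambda_1 = -10.8284, lambda_2 = -5.1716
The function is concave.

1


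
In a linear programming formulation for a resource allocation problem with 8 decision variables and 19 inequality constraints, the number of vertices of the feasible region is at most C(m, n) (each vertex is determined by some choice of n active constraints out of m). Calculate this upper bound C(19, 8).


Each vertex corresponds to some choice of n active constraints out of m, so the number of vertices is at most C(m, n) = m! / (n!(m-n)!).
m = 19, n = 8
Numerator: 19 * 18 * 17 * 16 * 15 * 14 * 13 * 12
Denominator: 8! = 40320
C(19, 8) = 75582


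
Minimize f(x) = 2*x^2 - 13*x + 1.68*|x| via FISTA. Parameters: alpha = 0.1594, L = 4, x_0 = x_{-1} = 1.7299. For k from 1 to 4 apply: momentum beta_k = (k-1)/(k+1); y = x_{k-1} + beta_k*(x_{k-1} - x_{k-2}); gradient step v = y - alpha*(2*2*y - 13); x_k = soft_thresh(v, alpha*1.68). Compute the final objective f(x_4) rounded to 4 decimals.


FISTA on f(x) = 2*x^2 - 13*x + 1.68*|x|
L = 4, alpha = 0.1594
Iteration 1: beta = 0.0, y = 1.7299 + 0.0*(1.7299 - 1.7299) = 1.7299
  grad(y) = -6.0804, v = y - alpha*grad = 2.6991
  prox(v) = soft_thresh(2.6991, 0.2678) = 2.4313
Iteration 2: beta = 0.3333, y = 2.4313 + 0.3333*(2.4313 - 1.7299) = 2.6651
  grad(y) = -2.3395, v = y - alpha*grad = 3.038
  prox(v) = soft_thresh(3.038, 0.2678) = 2.7703
Iteration 3: beta = 0.5, y = 2.7703 + 0.5*(2.7703 - 2.4313) = 2.9397
  grad(y) = -1.2411, v = y - alpha*grad = 3.1376
  prox(v) = soft_thresh(3.1376, 0.2678) = 2.8698
Iteration 4: beta = 0.6, y = 2.8698 + 0.6*(2.8698 - 2.7703) = 2.9295
  grad(y) = -1.2821, v = y - alpha*grad = 3.1338
  prox(v) = soft_thresh(3.1338, 0.2678) = 2.866
f(x_4) = 2*2.866^2 - 13*2.866 + 1.68*|2.866| = -16.0152


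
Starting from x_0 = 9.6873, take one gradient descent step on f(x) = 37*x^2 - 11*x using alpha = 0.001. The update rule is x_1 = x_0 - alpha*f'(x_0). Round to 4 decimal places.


We compute the gradient at x_0 and apply the update.
f'(x) = 74*x - 11
f'(9.6873) = 74*9.6873 - 11 = 705.8602
x_1 = 9.6873 - 0.001*705.8602 = 8.9814


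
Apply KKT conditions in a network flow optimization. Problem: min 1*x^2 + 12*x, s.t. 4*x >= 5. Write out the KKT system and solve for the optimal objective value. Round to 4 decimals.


Step 1: Try lambda = 0 (constraint inactive).
x_unc = -12/(2*1) = -6.0
Check: 4*-6.0 = -24.0 < 5 -- violated!
Step 2: Constraint must be active: 4*x = 5
x* = 5/4 = 1.25
lambda = (2*1*1.25 + 12)/4 = 3.625
Step 3: Compute optimal value.
f(x*) = 1*1.25^2 + 12*1.25 = 16.5625


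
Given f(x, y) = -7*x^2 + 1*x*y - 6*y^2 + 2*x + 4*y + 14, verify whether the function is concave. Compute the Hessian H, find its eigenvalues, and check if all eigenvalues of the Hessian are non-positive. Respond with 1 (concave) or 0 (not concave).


The Hessian of f(x,y) = -7*x^2 + 1*x*y - 6*y^2 + 2*x + 4*y + 14 is:
H = [[-14, 1], [1, -12]]
Trace = -14 - 12 = -26
Determinant = -14*-12 - (1)^2 = 167
Discriminant = (-26)^2 - 4*167 = 8.0
Eigenvalues: lambda_1 = -14.4142, lambda_2 = -11.5858
The function is concave.

1


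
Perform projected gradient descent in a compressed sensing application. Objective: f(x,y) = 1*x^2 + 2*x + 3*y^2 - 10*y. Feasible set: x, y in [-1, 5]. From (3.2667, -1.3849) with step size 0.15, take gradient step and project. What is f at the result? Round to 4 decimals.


Step 1: Compute gradient at (3.2667, -1.3849).
grad_x = 2*1*3.2667 + 2 = 8.5334
grad_y = 2*3*-1.3849 - 10 = -18.3094
Step 2: Gradient step.
x_raw = 3.2667 - 0.15*8.5334 = 1.9867
y_raw = -1.3849 - 0.15*-18.3094 = 1.3615
Step 3: Project onto [-1, 5].
x_proj = clip(1.9867) = 1.9867
y_proj = clip(1.3615) = 1.3615
Step 4: Evaluate f.
f(1.9867, 1.3615) = -0.1337


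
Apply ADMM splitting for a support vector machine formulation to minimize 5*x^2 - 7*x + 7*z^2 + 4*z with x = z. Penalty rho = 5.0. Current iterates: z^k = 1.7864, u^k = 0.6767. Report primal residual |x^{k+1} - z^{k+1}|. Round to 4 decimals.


ADMM iteration with rho = 5.0, z^k = 1.7864, u^k = 0.6767
Step 1: x-update.
Minimize 5*x^2 - 7*x + (5.0/2)*(x - 1.7864 + 0.6767)^2
FOC: (2*5 + 5.0)*x = 7 + 5.0*(1.7864 - 0.6767)
x^{k+1} = 0.8366
Step 2: z-update.
Minimize 7*z^2 + 4*z + (5.0/2)*(0.8366 - z + 0.6767)^2
FOC: (2*7 + 5.0)*z = -4 + 5.0*(0.8366 + 0.6767)
z^{k+1} = 0.1877
Step 3: u-update.
u^{k+1} = 0.6767 + 0.8366 - 0.1877 = 1.3256
Step 4: Primal residual = |0.8366 - 0.1877| = 0.6489


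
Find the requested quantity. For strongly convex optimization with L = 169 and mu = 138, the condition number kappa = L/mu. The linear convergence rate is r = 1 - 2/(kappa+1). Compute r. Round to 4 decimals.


Step 1: Compute the condition number.
kappa = L/mu = 169/138 = 1.2246
Step 2: Compute the convergence rate.
r = 1 - 2/(kappa + 1) = 1 - 2*mu/(L + mu) = (L - mu)/(L + mu) = 31/307 = 0.101


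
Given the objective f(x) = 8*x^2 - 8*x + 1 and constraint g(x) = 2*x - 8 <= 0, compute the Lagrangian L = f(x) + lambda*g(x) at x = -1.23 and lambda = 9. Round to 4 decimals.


Step 1: Evaluate f(x).
f(-1.23) = 8*(-1.23)^2 - 8*(-1.23) + 1 = 22.9432
Step 2: Evaluate g(x).
g(-1.23) = 2*-1.23 - 8 = -10.46
Step 3: Compute Lagrangian.
L = 22.9432 + 9*-10.46 = -71.1968


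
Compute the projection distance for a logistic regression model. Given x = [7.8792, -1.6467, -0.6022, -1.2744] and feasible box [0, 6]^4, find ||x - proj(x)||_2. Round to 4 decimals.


Project each component onto [0, 6].
clip(7.8792) = 6.0, clip(-1.6467) = 0.0, clip(-0.6022) = 0.0, clip(-1.2744) = 0.0
Projection = [6.0, 0.0, 0.0, 0.0]
Squared diffs: [3.5314, 2.7116, 0.3626, 1.6241]
Distance = sqrt(8.2297) = 2.8688


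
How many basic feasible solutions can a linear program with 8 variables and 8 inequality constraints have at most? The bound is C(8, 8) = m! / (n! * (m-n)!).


Each vertex corresponds to some choice of n active constraints out of m, so the number of vertices is at most C(m, n) = m! / (n!(m-n)!).
m = 8, n = 8
Numerator: 8 * 7 * 6 * 5 * 4 * 3 * 2 * 1
Denominator: 8! = 40320
C(8, 8) = 1


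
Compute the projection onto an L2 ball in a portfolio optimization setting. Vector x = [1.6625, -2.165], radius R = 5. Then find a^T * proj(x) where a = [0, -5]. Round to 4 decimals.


Step 1: Compute ||x|| (intermediates to 6 decimals).
||x|| = sqrt(1.6625^2 + (-2.165)^2) = 2.729676
Step 2: Project.
Since ||x|| <= R, proj = x (no scaling needed).
proj(x) = [1.6625, -2.165]
Step 3: Dot product.
a^T * proj(x) = 0*1.6625 - 5*(-2.165) = 10.825


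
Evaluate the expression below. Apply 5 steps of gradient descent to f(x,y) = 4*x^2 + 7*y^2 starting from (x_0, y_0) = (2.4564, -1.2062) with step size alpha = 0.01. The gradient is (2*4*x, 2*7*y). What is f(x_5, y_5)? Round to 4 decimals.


Gradient descent on f(x,y) = 4*x^2 + 7*y^2.
Starting point: (2.4564, -1.2062), alpha = 0.01
Step 1: grad_x = 2*4*2.4564 = 19.6512, grad_y = 2*7*-1.2062 = -16.8868
  x_1 = 2.4564 - 0.01*19.6512 = 2.2599
  y_1 = -1.2062 - 0.01*-16.8868 = -1.0373
Step 2: grad_x = 2*4*2.2599 = 18.0791, grad_y = 2*7*-1.0373 = -14.5226
  x_2 = 2.2599 - 0.01*18.0791 = 2.0791
  y_2 = -1.0373 - 0.01*-14.5226 = -0.8921
Step 3: grad_x = 2*4*2.0791 = 16.6328, grad_y = 2*7*-0.8921 = -12.4895
  x_3 = 2.0791 - 0.01*16.6328 = 1.9128
  y_3 = -0.8921 - 0.01*-12.4895 = -0.7672
Step 4: grad_x = 2*4*1.9128 = 15.3022, grad_y = 2*7*-0.7672 = -10.741
  x_4 = 1.9128 - 0.01*15.3022 = 1.7597
  y_4 = -0.7672 - 0.01*-10.741 = -0.6598
Step 5: grad_x = 2*4*1.7597 = 14.078, grad_y = 2*7*-0.6598 = -9.2372
  x_5 = 1.7597 - 0.01*14.078 = 1.619
  y_5 = -0.6598 - 0.01*-9.2372 = -0.5674
f(1.619, -0.5674) = 4*1.619^2 + 7*(-0.5674)^2 = 12.7381


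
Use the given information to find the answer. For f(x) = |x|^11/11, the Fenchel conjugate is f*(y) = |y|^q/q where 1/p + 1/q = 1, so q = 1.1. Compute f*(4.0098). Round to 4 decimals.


The conjugate exponent q satisfies 1/p + 1/q = 1.
p = 11, so q = 11/(11 - 1) = 1.1
|y|^q = 4.0098^1.1 = 4.6072
f*(4.0098) = 4.6072 / 1.1 = 4.1883


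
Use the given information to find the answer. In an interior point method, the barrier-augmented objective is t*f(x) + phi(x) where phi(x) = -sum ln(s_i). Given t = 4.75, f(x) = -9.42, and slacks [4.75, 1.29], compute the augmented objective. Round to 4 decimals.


Step 1: Compute log-barrier.
ln values: [1.5581, 0.2546]
phi = -(1.5581 + 0.2546) = -1.8128
Step 2: Compute augmented objective.
t*f(x) = 4.75*-9.42 = -44.745
Total = -44.745 - 1.8128 = -46.5578


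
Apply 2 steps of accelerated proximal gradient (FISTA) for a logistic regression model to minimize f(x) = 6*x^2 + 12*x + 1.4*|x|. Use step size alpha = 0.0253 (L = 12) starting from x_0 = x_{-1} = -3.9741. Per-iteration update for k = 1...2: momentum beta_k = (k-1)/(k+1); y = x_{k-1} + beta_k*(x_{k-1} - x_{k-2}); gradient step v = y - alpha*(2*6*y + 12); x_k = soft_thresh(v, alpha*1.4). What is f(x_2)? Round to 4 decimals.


FISTA on f(x) = 6*x^2 + 12*x + 1.4*|x|
L = 12, alpha = 0.0253
Iteration 1: beta = 0.0, y = -3.9741 + 0.0*(-3.9741 + 3.9741) = -3.9741
  grad(y) = -35.6892, v = y - alpha*grad = -3.0712
  prox(v) = soft_thresh(-3.0712, 0.0354) = -3.0357
Iteration 2: beta = 0.3333, y = -3.0357 + 0.3333*(-3.0357 + 3.9741) = -2.723
  grad(y) = -20.6755, v = y - alpha*grad = -2.1999
  prox(v) = soft_thresh(-2.1999, 0.0354) = -2.1644
f(x_2) = 6*(-2.1644)^2 + 12*(-2.1644) + 1.4*|-2.1644| = 5.1659


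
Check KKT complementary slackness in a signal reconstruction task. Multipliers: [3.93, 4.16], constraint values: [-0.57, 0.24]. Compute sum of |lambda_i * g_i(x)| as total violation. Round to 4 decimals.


KKT complementary slackness check:
lambda_1 * g_1 = 3.93 * -0.57 = -2.2401
lambda_2 * g_2 = 4.16 * 0.24 = 0.9984
Total violation = 2.2401 + 0.9984 = 3.2385


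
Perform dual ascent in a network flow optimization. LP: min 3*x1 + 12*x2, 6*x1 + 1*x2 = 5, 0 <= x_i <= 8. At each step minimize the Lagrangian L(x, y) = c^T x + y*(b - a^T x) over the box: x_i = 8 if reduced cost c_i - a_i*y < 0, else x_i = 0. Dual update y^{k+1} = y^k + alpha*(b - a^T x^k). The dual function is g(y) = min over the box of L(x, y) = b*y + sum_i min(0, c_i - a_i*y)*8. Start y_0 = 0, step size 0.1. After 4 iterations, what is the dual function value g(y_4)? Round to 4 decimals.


Dual ascent for LP: min 3*x1 + 12*x2, 6*x1 + 1*x2 = 5, 0 <= x_i <= 8
Step 1: y^k = 0.0, reduced costs: (3.0, 12.0)
  x^k = (0.0, 0.0), subgradient = b - a^T x = 5.0
  y^{k+1} = 0.0 + 0.1*5.0 = 0.5
Step 2: y^k = 0.5, reduced costs: (0.0, 11.5)
  x^k = (0.0, 0.0), subgradient = b - a^T x = 5.0
  y^{k+1} = 0.5 + 0.1*5.0 = 1.0
Step 3: y^k = 1.0, reduced costs: (-3.0, 11.0)
  x^k = (8.0, 0.0), subgradient = b - a^T x = -43.0
  y^{k+1} = 1.0 + 0.1*-43.0 = -3.3
Step 4: y^k = -3.3, reduced costs: (22.8, 15.3)
  x^k = (0.0, 0.0), subgradient = b - a^T x = 5.0
  y^{k+1} = -3.3 + 0.1*5.0 = -2.8
Dual objective at y_4 = -2.8: reduced costs (19.8, 14.8), box minimizer x = (0.0, 0.0)
g(y_4) = b*y + (c1 - a1*y)*x1 + (c2 - a2*y)*x2 = 5*(-2.8) + 19.8*0.0 + 14.8*0.0 = -14.0 + 0.0 + 0.0 = -14.0


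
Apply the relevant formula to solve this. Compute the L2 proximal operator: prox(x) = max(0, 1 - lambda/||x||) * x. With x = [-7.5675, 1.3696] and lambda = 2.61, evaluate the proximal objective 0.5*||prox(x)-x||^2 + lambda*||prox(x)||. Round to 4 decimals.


Step 1: Compute ||x||.
||x|| = 7.6904
Step 2: Compute scaling factor.
scale = max(0, 1 - 2.61/7.6904) = 0.6606
Step 3: prox(x) = [-4.9992, 0.9048]
||prox(x)|| = 5.0804
Step 4: Proximal objective.
0.5*||prox-x||^2 = 3.4061
lambda*||prox|| = 13.2598
Total = 16.666


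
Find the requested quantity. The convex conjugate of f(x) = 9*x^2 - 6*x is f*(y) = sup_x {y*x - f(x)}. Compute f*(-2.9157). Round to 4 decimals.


f*(y) = sup_x {y*x - a*x^2 - b*x} = sup_x {(y-b)*x - a*x^2}
FOC: (y - b) - 2a*x = 0 => x* = (y - b)/(2a)
x* = (-2.9157 + 6)/(2*9) = 0.1714
f*(-2.9157) = (y-b)^2/(4a) = (-2.9157 + 6)^2/(4*9)
= 9.5129/36 = 0.2642


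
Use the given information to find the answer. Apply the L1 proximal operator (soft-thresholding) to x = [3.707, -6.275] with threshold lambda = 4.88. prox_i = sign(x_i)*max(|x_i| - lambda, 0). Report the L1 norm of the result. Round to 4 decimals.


Soft-thresholding with lambda = 4.88:
prox(3.707) = sign(3.707)*max(|3.707| - 4.88, 0) = 0.0
prox(-6.275) = sign(-6.275)*max(|-6.275| - 4.88, 0) = -1.395
prox(x) = [0.0, -1.395]
||prox(x)||_1 = 0.0 + 1.395 = 1.395


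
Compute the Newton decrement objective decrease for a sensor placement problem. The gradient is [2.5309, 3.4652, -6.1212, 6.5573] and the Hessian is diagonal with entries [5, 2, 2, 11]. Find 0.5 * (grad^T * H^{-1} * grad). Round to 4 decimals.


Step 1: H is diagonal, so H^(-1) * g = [0.5062, 1.7326, -3.0606, 0.5961].
Step 2: g^T H^(-1) g = sum_i g_i^2 / H_ii
  = (2.5309)^2/5 + (3.4652)^2/2 + (-6.1212)^2/2 + (6.5573)^2/11
  = 1.2811 + 6.0038 + 18.7345 + 3.9089 = 29.9284
Step 3: Objective decrease = 0.5 * g^T H^(-1) g = 14.9642


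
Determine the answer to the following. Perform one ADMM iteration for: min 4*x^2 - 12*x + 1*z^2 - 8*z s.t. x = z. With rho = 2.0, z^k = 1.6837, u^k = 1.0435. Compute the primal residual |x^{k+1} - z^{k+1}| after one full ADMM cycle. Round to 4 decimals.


ADMM iteration with rho = 2.0, z^k = 1.6837, u^k = 1.0435
Step 1: x-update.
Minimize 4*x^2 - 12*x + (2.0/2)*(x - 1.6837 + 1.0435)^2
FOC: (2*4 + 2.0)*x = 12 + 2.0*(1.6837 - 1.0435)
x^{k+1} = 1.328
Step 2: z-update.
Minimize 1*z^2 - 8*z + (2.0/2)*(1.328 - z + 1.0435)^2
FOC: (2*1 + 2.0)*z = 8 + 2.0*(1.328 + 1.0435)
z^{k+1} = 3.1858
Step 3: u-update.
u^{k+1} = 1.0435 + 1.328 - 3.1858 = -0.8142
Step 4: Primal residual = |1.328 - 3.1858| = 1.8577


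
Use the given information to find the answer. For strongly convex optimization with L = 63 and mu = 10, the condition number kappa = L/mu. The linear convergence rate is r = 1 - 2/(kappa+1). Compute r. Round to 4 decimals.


Step 1: Compute the condition number.
kappa = L/mu = 63/10 = 6.3
Step 2: Compute the convergence rate.
r = 1 - 2/(kappa + 1) = 1 - 2*mu/(L + mu) = (L - mu)/(L + mu) = 53/73 = 0.726


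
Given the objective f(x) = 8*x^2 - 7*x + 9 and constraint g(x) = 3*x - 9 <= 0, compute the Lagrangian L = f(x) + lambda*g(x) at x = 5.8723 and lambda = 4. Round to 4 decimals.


Step 1: Evaluate f(x).
f(5.8723) = 8*5.8723^2 - 7*5.8723 + 9 = 243.7652
Step 2: Evaluate g(x).
g(5.8723) = 3*5.8723 - 9 = 8.6169
Step 3: Compute Lagrangian.
L = 243.7652 + 4*8.6169 = 278.2328


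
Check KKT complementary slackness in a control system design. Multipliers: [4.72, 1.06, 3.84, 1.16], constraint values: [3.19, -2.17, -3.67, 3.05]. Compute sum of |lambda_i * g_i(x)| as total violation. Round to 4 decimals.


KKT complementary slackness check:
lambda_1 * g_1 = 4.72 * 3.19 = 15.0568
lambda_2 * g_2 = 1.06 * -2.17 = -2.3002
lambda_3 * g_3 = 3.84 * -3.67 = -14.0928
lambda_4 * g_4 = 1.16 * 3.05 = 3.538
Total violation = 15.0568 + 2.3002 + 14.0928 + 3.538 = 34.9878


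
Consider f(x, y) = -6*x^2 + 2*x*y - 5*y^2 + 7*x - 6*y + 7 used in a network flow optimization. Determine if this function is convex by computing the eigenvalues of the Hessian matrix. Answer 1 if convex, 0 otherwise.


The Hessian of f(x,y) = -6*x^2 + 2*x*y - 5*y^2 + 7*x - 6*y + 7 is:
H = [[-12, 2], [2, -10]]
Trace = -12 - 10 = -22
Determinant = -12*-10 - (2)^2 = 116
Discriminant = (-22)^2 - 4*116 = 20.0
Eigenvalues: lambda_1 = -13.2361, lambda_2 = -8.7639
The function is not convex.

0


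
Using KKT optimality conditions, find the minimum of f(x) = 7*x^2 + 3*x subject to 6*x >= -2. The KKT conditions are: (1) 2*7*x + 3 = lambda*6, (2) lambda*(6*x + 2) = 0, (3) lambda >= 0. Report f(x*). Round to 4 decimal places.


Step 1: Try lambda = 0 (constraint inactive).
Stationarity: 2*7*x + 3 = 0
x* = -3/(2*7) = -3/14 = -0.2143 (rounded; the exact value -3/14 is used below)
Check constraint: 6*-0.2143 = -1.2858 >= -2 -- satisfied.
Step 2: Compute optimal value.
f(x*) = 7*(-3/14)^2 + 3*(-3/14) = -0.3214


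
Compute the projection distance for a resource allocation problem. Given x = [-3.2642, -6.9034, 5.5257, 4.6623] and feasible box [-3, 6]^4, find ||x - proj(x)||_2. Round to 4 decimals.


Project each component onto [-3, 6].
clip(-3.2642) = -3.0, clip(-6.9034) = -3.0, clip(5.5257) = 5.5257, clip(4.6623) = 4.6623
Projection = [-3.0, -3.0, 5.5257, 4.6623]
Squared diffs: [0.0698, 15.2365, 0.0, 0.0]
Distance = sqrt(15.3063) = 3.9123


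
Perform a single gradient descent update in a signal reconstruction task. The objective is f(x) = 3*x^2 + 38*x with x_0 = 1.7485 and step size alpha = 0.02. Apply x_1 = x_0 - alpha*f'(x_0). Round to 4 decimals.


We compute the gradient at x_0 and apply the update.
f'(x) = 6*x + 38
f'(1.7485) = 6*1.7485 + 38 = 48.491
x_1 = 1.7485 - 0.02*48.491 = 0.7787


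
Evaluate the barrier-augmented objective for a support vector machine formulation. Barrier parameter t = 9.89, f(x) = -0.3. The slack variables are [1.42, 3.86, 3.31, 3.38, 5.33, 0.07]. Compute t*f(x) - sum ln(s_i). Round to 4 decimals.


Step 1: Compute log-barrier.
ln values: [0.3507, 1.3507, 1.1969, 1.2179, 1.6734, -2.6593]
phi = -(0.3507 + 1.3507 + 1.1969 + 1.2179 + 1.6734 - 2.6593) = -3.1302
Step 2: Compute augmented objective.
t*f(x) = 9.89*-0.3 = -2.967
Total = -2.967 - 3.1302 = -6.0972


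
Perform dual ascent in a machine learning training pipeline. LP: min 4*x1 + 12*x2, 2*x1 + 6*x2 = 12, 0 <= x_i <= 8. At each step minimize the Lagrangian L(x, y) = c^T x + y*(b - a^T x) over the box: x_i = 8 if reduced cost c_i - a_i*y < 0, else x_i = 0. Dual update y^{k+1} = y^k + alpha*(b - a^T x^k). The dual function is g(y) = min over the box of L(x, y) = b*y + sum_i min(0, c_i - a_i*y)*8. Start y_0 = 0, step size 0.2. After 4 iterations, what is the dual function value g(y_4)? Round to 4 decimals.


Dual ascent for LP: min 4*x1 + 12*x2, 2*x1 + 6*x2 = 12, 0 <= x_i <= 8
Step 1: y^k = 0.0, reduced costs: (4.0, 12.0)
  x^k = (0.0, 0.0), subgradient = b - a^T x = 12.0
  y^{k+1} = 0.0 + 0.2*12.0 = 2.4
Step 2: y^k = 2.4, reduced costs: (-0.8, -2.4)
  x^k = (8.0, 8.0), subgradient = b - a^T x = -52.0
  y^{k+1} = 2.4 + 0.2*-52.0 = -8.0
Step 3: y^k = -8.0, reduced costs: (20.0, 60.0)
  x^k = (0.0, 0.0), subgradient = b - a^T x = 12.0
  y^{k+1} = -8.0 + 0.2*12.0 = -5.6
Step 4: y^k = -5.6, reduced costs: (15.2, 45.6)
  x^k = (0.0, 0.0), subgradient = b - a^T x = 12.0
  y^{k+1} = -5.6 + 0.2*12.0 = -3.2
Dual objective at y_4 = -3.2: reduced costs (10.4, 31.2), box minimizer x = (0.0, 0.0)
g(y_4) = b*y + (c1 - a1*y)*x1 + (c2 - a2*y)*x2 = 12*(-3.2) + 10.4*0.0 + 31.2*0.0 = -38.4 + 0.0 + 0.0 = -38.4


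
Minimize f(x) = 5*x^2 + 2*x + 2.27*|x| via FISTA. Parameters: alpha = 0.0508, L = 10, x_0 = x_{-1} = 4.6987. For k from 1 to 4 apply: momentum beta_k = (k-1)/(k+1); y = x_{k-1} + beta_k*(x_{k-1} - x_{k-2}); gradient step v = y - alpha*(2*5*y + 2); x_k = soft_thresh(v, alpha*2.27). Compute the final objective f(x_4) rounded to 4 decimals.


FISTA on f(x) = 5*x^2 + 2*x + 2.27*|x|
L = 10, alpha = 0.0508
Iteration 1: beta = 0.0, y = 4.6987 + 0.0*(4.6987 - 4.6987) = 4.6987
  grad(y) = 48.987, v = y - alpha*grad = 2.2102
  prox(v) = soft_thresh(2.2102, 0.1153) = 2.0948
Iteration 2: beta = 0.3333, y = 2.0948 + 0.3333*(2.0948 - 4.6987) = 1.2269
  grad(y) = 14.2689, v = y - alpha*grad = 0.502
  prox(v) = soft_thresh(0.502, 0.1153) = 0.3867
Iteration 3: beta = 0.5, y = 0.3867 + 0.5*(0.3867 - 2.0948) = -0.4673
  grad(y) = -2.6735, v = y - alpha*grad = -0.3315
  prox(v) = soft_thresh(-0.3315, 0.1153) = -0.2162
Iteration 4: beta = 0.6, y = -0.2162 + 0.6*(-0.2162 - 0.3867) = -0.578
  grad(y) = -3.7798, v = y - alpha*grad = -0.386
  prox(v) = soft_thresh(-0.386, 0.1153) = -0.2707
f(x_4) = 5*(-0.2707)^2 + 2*(-0.2707) + 2.27*|-0.2707| = 0.4393


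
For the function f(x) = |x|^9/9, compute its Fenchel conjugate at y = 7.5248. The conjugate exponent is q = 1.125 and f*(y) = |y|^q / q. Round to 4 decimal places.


The conjugate exponent q satisfies 1/p + 1/q = 1.
p = 9, so q = 9/(9 - 1) = 1.125
|y|^q = 7.5248^1.125 = 9.684
f*(7.5248) = 9.684 / 1.125 = 8.608


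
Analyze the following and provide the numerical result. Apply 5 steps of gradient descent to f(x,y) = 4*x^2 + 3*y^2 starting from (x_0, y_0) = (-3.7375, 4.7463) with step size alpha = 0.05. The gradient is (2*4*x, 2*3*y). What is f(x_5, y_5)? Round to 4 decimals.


Gradient descent on f(x,y) = 4*x^2 + 3*y^2.
Starting point: (-3.7375, 4.7463), alpha = 0.05
Step 1: grad_x = 2*4*-3.7375 = -29.9, grad_y = 2*3*4.7463 = 28.4778
  x_1 = -3.7375 - 0.05*-29.9 = -2.2425
  y_1 = 4.7463 - 0.05*28.4778 = 3.3224
Step 2: grad_x = 2*4*-2.2425 = -17.94, grad_y = 2*3*3.3224 = 19.9345
  x_2 = -2.2425 - 0.05*-17.94 = -1.3455
  y_2 = 3.3224 - 0.05*19.9345 = 2.3257
Step 3: grad_x = 2*4*-1.3455 = -10.764, grad_y = 2*3*2.3257 = 13.9541
  x_3 = -1.3455 - 0.05*-10.764 = -0.8073
  y_3 = 2.3257 - 0.05*13.9541 = 1.628
Step 4: grad_x = 2*4*-0.8073 = -6.4584, grad_y = 2*3*1.628 = 9.7679
  x_4 = -0.8073 - 0.05*-6.4584 = -0.4844
  y_4 = 1.628 - 0.05*9.7679 = 1.1396
Step 5: grad_x = 2*4*-0.4844 = -3.875, grad_y = 2*3*1.1396 = 6.8375
  x_5 = -0.4844 - 0.05*-3.875 = -0.2906
  y_5 = 1.1396 - 0.05*6.8375 = 0.7977
f(-0.2906, 0.7977) = 4*(-0.2906)^2 + 3*0.7977^2 = 2.2469


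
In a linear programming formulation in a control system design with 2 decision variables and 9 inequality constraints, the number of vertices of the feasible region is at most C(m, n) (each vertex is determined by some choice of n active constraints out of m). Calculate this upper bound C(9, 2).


Each vertex corresponds to some choice of n active constraints out of m, so the number of vertices is at most C(m, n) = m! / (n!(m-n)!).
m = 9, n = 2
Numerator: 9 * 8
Denominator: 2! = 2
C(9, 2) = 36


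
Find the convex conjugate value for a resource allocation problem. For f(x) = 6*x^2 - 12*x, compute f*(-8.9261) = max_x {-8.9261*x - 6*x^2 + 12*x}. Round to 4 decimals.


f*(y) = sup_x {y*x - a*x^2 - b*x} = sup_x {(y-b)*x - a*x^2}
FOC: (y - b) - 2a*x = 0 => x* = (y - b)/(2a)
x* = (-8.9261 + 12)/(2*6) = 0.2562
f*(-8.9261) = (y-b)^2/(4a) = (-8.9261 + 12)^2/(4*6)
= 9.4489/24 = 0.3937


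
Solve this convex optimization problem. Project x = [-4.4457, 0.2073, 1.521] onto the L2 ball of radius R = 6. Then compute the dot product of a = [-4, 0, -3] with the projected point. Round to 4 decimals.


Step 1: Compute ||x|| (intermediates to 6 decimals).
||x|| = sqrt((-4.4457)^2 + 0.2073^2 + 1.521^2) = 4.703261
Step 2: Project.
Since ||x|| <= R, proj = x (no scaling needed).
proj(x) = [-4.4457, 0.2073, 1.521]
Step 3: Dot product.
a^T * proj(x) = -4*(-4.4457) + 0*0.2073 - 3*1.521 = 13.2198


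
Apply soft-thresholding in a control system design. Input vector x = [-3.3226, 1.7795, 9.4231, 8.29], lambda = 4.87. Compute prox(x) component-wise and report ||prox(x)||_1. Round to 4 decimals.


Soft-thresholding with lambda = 4.87:
prox(-3.3226) = sign(-3.3226)*max(|-3.3226| - 4.87, 0) = 0.0
prox(1.7795) = sign(1.7795)*max(|1.7795| - 4.87, 0) = 0.0
prox(9.4231) = sign(9.4231)*max(|9.4231| - 4.87, 0) = 4.5531
prox(8.29) = sign(8.29)*max(|8.29| - 4.87, 0) = 3.42
prox(x) = [0.0, 0.0, 4.5531, 3.42]
||prox(x)||_1 = 0.0 + 0.0 + 4.5531 + 3.42 = 7.9731


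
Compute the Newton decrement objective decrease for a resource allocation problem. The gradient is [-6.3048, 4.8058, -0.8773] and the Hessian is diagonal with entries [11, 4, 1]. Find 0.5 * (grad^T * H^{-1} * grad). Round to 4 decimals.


Step 1: H is diagonal, so H^(-1) * g = [-0.5732, 1.2015, -0.8773].
Step 2: g^T H^(-1) g = sum_i g_i^2 / H_ii
  = (-6.3048)^2/11 + (4.8058)^2/4 + (-0.8773)^2/1
  = 3.6137 + 5.7739 + 0.7697 = 10.1573
Step 3: Objective decrease = 0.5 * g^T H^(-1) g = 5.0786


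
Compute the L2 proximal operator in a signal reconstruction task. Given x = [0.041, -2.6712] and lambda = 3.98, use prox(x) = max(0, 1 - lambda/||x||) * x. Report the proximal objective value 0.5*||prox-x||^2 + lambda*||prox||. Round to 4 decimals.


Step 1: Compute ||x||.
||x|| = 2.6715
Step 2: Compute scaling factor.
scale = max(0, 1 - 3.98/2.6715) = 0.0
Step 3: prox(x) = [0.0, -0.0]
||prox(x)|| = 0.0
Step 4: Proximal objective.
0.5*||prox-x||^2 = 3.5685
lambda*||prox|| = 0.0
Total = 3.5685


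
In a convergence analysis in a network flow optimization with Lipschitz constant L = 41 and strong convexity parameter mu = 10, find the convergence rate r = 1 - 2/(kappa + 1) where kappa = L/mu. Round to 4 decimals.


Step 1: Compute the condition number.
kappa = L/mu = 41/10 = 4.1
Step 2: Compute the convergence rate.
r = 1 - 2/(kappa + 1) = 1 - 2*mu/(L + mu) = (L - mu)/(L + mu) = 31/51 = 0.6078


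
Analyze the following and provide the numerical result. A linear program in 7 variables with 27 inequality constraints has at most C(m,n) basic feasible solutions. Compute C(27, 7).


Each vertex corresponds to some choice of n active constraints out of m, so the number of vertices is at most C(m, n) = m! / (n!(m-n)!).
m = 27, n = 7
Numerator: 27 * 26 * 25 * 24 * 23 * 22 * 21
Denominator: 7! = 5040
C(27, 7) = 888030


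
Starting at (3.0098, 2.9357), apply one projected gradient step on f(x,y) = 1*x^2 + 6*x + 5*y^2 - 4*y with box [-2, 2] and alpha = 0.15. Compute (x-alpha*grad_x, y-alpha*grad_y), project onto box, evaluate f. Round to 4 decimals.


Step 1: Compute gradient at (3.0098, 2.9357).
grad_x = 2*1*3.0098 + 6 = 12.0196
grad_y = 2*5*2.9357 - 4 = 25.357
Step 2: Gradient step.
x_raw = 3.0098 - 0.15*12.0196 = 1.2069
y_raw = 2.9357 - 0.15*25.357 = -0.8679
Step 3: Project onto [-2, 2].
x_proj = clip(1.2069) = 1.2069
y_proj = clip(-0.8679) = -0.8679
Step 4: Evaluate f.
f(1.2069, -0.8679) = 15.9349


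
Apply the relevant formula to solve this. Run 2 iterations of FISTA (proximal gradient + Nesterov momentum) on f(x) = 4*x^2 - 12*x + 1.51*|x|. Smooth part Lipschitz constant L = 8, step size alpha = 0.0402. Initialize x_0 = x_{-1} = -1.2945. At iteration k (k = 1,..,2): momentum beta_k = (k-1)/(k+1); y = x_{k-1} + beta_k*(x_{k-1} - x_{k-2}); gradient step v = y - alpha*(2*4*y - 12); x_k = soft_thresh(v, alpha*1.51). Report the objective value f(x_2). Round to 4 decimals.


FISTA on f(x) = 4*x^2 - 12*x + 1.51*|x|
L = 8, alpha = 0.0402
Iteration 1: beta = 0.0, y = -1.2945 + 0.0*(-1.2945 + 1.2945) = -1.2945
  grad(y) = -22.356, v = y - alpha*grad = -0.3958
  prox(v) = soft_thresh(-0.3958, 0.0607) = -0.3351
Iteration 2: beta = 0.3333, y = -0.3351 + 0.3333*(-0.3351 + 1.2945) = -0.0153
  grad(y) = -12.1223, v = y - alpha*grad = 0.472
  prox(v) = soft_thresh(0.472, 0.0607) = 0.4113
f(x_2) = 4*0.4113^2 - 12*0.4113 + 1.51*|0.4113| = -3.6381


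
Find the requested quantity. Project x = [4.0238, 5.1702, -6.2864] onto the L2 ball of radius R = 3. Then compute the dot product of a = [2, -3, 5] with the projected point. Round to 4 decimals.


Step 1: Compute ||x|| (intermediates to 6 decimals).
||x|| = sqrt(4.0238^2 + 5.1702^2 + (-6.2864)^2) = 9.079689
Step 2: Project.
Since ||x|| > R, scale = R/||x|| = 3/9.079689 = 0.330408, proj(x) = scale * x
proj(x) = [1.329496, 1.708275, -2.077077]
Step 3: Dot product.
a^T * proj(x) = 2*1.329496 - 3*1.708275 + 5*(-2.077077) = -12.8512


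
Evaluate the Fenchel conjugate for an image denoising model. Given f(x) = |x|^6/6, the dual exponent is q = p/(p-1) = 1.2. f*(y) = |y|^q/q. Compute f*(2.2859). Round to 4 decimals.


The conjugate exponent q satisfies 1/p + 1/q = 1.
p = 6, so q = 6/(6 - 1) = 1.2
|y|^q = 2.2859^1.2 = 2.6969
f*(2.2859) = 2.6969 / 1.2 = 2.2474


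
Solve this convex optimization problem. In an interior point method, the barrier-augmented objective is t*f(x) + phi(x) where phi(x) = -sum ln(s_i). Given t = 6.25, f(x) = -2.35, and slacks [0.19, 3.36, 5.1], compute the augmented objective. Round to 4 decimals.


Step 1: Compute log-barrier.
ln values: [-1.6607, 1.2119, 1.6292]
phi = -(-1.6607 + 1.2119 + 1.6292) = -1.1805
Step 2: Compute augmented objective.
t*f(x) = 6.25*-2.35 = -14.6875
Total = -14.6875 - 1.1805 = -15.868


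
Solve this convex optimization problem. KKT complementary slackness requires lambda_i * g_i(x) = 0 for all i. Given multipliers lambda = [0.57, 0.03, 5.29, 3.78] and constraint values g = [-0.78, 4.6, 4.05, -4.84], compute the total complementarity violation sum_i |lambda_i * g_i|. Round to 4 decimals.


KKT complementary slackness check:
lambda_1 * g_1 = 0.57 * -0.78 = -0.4446
lambda_2 * g_2 = 0.03 * 4.6 = 0.138
lambda_3 * g_3 = 5.29 * 4.05 = 21.4245
lambda_4 * g_4 = 3.78 * -4.84 = -18.2952
Total violation = 0.4446 + 0.138 + 21.4245 + 18.2952 = 40.3023


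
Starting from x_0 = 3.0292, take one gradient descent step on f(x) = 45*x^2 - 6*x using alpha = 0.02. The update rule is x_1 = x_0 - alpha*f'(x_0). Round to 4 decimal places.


We compute the gradient at x_0 and apply the update.
f'(x) = 90*x - 6
f'(3.0292) = 90*3.0292 - 6 = 266.628
x_1 = 3.0292 - 0.02*266.628 = -2.3034


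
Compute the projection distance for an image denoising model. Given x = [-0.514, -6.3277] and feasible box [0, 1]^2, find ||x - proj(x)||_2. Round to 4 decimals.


Project each component onto [0, 1].
clip(-0.514) = 0.0, clip(-6.3277) = 0.0
Projection = [0.0, 0.0]
Squared diffs: [0.2642, 40.0398]
Distance = sqrt(40.304) = 6.3485


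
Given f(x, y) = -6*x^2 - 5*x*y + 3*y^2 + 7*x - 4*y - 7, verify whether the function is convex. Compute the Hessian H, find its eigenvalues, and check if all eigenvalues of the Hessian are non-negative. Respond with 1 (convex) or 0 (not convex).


The Hessian of f(x,y) = -6*x^2 - 5*x*y + 3*y^2 + 7*x - 4*y - 7 is:
H = [[-12, -5], [-5, 6]]
Trace = -12 + 6 = -6
Determinant = -12*6 - (-5)^2 = -97
Discriminant = (-6)^2 - 4*-97 = 424.0
Eigenvalues: lambda_1 = -13.2956, lambda_2 = 7.2956
The function is not convex.

0


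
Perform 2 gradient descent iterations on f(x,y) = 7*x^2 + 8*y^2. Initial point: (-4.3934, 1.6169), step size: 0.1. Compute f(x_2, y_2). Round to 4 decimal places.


Gradient descent on f(x,y) = 7*x^2 + 8*y^2.
Starting point: (-4.3934, 1.6169), alpha = 0.1
Step 1: grad_x = 2*7*-4.3934 = -61.5076, grad_y = 2*8*1.6169 = 25.8704
  x_1 = -4.3934 - 0.1*-61.5076 = 1.7574
  y_1 = 1.6169 - 0.1*25.8704 = -0.9701
Step 2: grad_x = 2*7*1.7574 = 24.603, grad_y = 2*8*-0.9701 = -15.5222
  x_2 = 1.7574 - 0.1*24.603 = -0.7029
  y_2 = -0.9701 - 0.1*-15.5222 = 0.5821
f(-0.7029, 0.5821) = 7*(-0.7029)^2 + 8*0.5821^2 = 6.1695


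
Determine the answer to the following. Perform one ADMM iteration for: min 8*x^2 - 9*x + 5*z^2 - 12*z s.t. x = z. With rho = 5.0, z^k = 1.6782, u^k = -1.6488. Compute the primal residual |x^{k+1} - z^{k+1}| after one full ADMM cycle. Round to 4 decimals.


ADMM iteration with rho = 5.0, z^k = 1.6782, u^k = -1.6488
Step 1: x-update.
Minimize 8*x^2 - 9*x + (5.0/2)*(x - 1.6782 - 1.6488)^2
FOC: (2*8 + 5.0)*x = 9 + 5.0*(1.6782 + 1.6488)
x^{k+1} = 1.2207
Step 2: z-update.
Minimize 5*z^2 - 12*z + (5.0/2)*(1.2207 - z - 1.6488)^2
FOC: (2*5 + 5.0)*z = 12 + 5.0*(1.2207 - 1.6488)
z^{k+1} = 0.6573
Step 3: u-update.
u^{k+1} = -1.6488 + 1.2207 - 0.6573 = -1.0854
Step 4: Primal residual = |1.2207 - 0.6573| = 0.5634
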